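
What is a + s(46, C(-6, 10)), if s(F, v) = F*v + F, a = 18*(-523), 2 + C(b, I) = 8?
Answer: -9092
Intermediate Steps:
C(b, I) = 6 (C(b, I) = -2 + 8 = 6)
a = -9414
s(F, v) = F + F*v
a + s(46, C(-6, 10)) = -9414 + 46*(1 + 6) = -9414 + 46*7 = -9414 + 322 = -9092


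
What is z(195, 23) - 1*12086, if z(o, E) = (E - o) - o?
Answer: -12453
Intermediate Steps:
z(o, E) = E - 2*o
z(195, 23) - 1*12086 = (23 - 2*195) - 1*12086 = (23 - 390) - 12086 = -367 - 12086 = -12453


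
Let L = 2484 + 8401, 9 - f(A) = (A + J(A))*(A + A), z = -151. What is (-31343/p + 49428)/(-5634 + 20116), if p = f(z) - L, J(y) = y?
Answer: 5045641583/1478322560 ≈ 3.4131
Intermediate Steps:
f(A) = 9 - 4*A² (f(A) = 9 - (A + A)*(A + A) = 9 - 2*A*2*A = 9 - 4*A²)
L = 10885
p = -102080 (p = (9 - 4*(-151)²) - 1*10885 = (9 - 4*22801) - 10885 = (9 - 91204) - 10885 = -91195 - 10885 = -102080)
(-31343/p + 49428)/(-5634 + 20116) = (-31343/(-102080) + 49428)/(-5634 + 20116) = (-31343*(-1/102080) + 49428)/14482 = (31343/102080 + 49428)*(1/14482) = (5045641583/102080)*(1/14482) = 5045641583/1478322560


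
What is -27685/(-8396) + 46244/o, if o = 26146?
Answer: 556058317/109760908 ≈ 5.0661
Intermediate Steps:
-27685/(-8396) + 46244/o = -27685/(-8396) + 46244/26146 = -27685*(-1/8396) + 46244*(1/26146) = 27685/8396 + 23122/13073 = 556058317/109760908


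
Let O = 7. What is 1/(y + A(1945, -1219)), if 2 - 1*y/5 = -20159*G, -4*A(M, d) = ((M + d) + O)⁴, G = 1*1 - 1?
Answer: -4/288679469481 ≈ -1.3856e-11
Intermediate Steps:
G = 0 (G = 1 - 1 = 0)
A(M, d) = -(7 + M + d)⁴/4 (A(M, d) = -((M + d) + 7)⁴/4 = -(7 + M + d)⁴/4)
y = 10 (y = 10 - (-100795)*0 = 10 - 5*0 = 10 + 0 = 10)
1/(y + A(1945, -1219)) = 1/(10 - (7 + 1945 - 1219)⁴/4) = 1/(10 - ¼*733⁴) = 1/(10 - ¼*288679469521) = 1/(10 - 288679469521/4) = 1/(-288679469481/4) = -4/288679469481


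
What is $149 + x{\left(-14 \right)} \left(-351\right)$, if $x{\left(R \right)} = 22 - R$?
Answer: $-12487$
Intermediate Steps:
$149 + x{\left(-14 \right)} \left(-351\right) = 149 + \left(22 - -14\right) \left(-351\right) = 149 + \left(22 + 14\right) \left(-351\right) = 149 + 36 \left(-351\right) = 149 - 12636 = -12487$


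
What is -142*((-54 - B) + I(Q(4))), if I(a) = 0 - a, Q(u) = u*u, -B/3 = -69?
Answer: 39334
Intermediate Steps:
B = 207 (B = -3*(-69) = 207)
Q(u) = u²
I(a) = -a
-142*((-54 - B) + I(Q(4))) = -142*((-54 - 1*207) - 1*4²) = -142*((-54 - 207) - 1*16) = -142*(-261 - 16) = -142*(-277) = 39334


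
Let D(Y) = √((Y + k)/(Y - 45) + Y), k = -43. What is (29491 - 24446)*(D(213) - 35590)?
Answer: -179551550 + 5045*√377517/42 ≈ -1.7948e+8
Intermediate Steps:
D(Y) = √(Y + (-43 + Y)/(-45 + Y)) (D(Y) = √((Y - 43)/(Y - 45) + Y) = √((-43 + Y)/(-45 + Y) + Y) = √(Y + (-43 + Y)/(-45 + Y)))
(29491 - 24446)*(D(213) - 35590) = (29491 - 24446)*(√((-43 + 213 + 213*(-45 + 213))/(-45 + 213)) - 35590) = 5045*(√((-43 + 213 + 213*168)/168) - 35590) = 5045*(√((-43 + 213 + 35784)/168) - 35590) = 5045*(√((1/168)*35954) - 35590) = 5045*(√(17977/84) - 35590) = 5045*(√377517/42 - 35590) = 5045*(-35590 + √377517/42) = -179551550 + 5045*√377517/42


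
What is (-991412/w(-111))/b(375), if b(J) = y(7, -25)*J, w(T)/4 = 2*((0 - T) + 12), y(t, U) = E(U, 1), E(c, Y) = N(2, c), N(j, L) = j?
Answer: -247853/184500 ≈ -1.3434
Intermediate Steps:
E(c, Y) = 2
y(t, U) = 2
w(T) = 96 - 8*T (w(T) = 4*(2*((0 - T) + 12)) = 4*(2*(-T + 12)) = 4*(2*(12 - T)) = 4*(24 - 2*T) = 96 - 8*T)
b(J) = 2*J
(-991412/w(-111))/b(375) = (-991412/(96 - 8*(-111)))/((2*375)) = -991412/(96 + 888)/750 = -991412/984*(1/750) = -991412*1/984*(1/750) = -247853/246*1/750 = -247853/184500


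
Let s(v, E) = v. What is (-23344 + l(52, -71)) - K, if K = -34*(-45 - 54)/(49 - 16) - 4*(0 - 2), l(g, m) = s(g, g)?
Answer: -23402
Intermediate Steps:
l(g, m) = g
K = 110 (K = -(-3366)/33 - 4*(-2) = -(-3366)/33 + 8 = -34*(-3) + 8 = 102 + 8 = 110)
(-23344 + l(52, -71)) - K = (-23344 + 52) - 1*110 = -23292 - 110 = -23402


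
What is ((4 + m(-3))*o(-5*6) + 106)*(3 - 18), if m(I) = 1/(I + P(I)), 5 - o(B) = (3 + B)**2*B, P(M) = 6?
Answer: -1423465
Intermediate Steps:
o(B) = 5 - B*(3 + B)**2 (o(B) = 5 - (3 + B)**2*B = 5 - B*(3 + B)**2)
m(I) = 1/(6 + I) (m(I) = 1/(I + 6) = 1/(6 + I))
((4 + m(-3))*o(-5*6) + 106)*(3 - 18) = ((4 + 1/(6 - 3))*(5 - (-5*6)*(3 - 5*6)**2) + 106)*(3 - 18) = ((4 + 1/3)*(5 - 1*(-30)*(3 - 30)**2) + 106)*(-15) = ((4 + 1/3)*(5 - 1*(-30)*(-27)**2) + 106)*(-15) = (13*(5 - 1*(-30)*729)/3 + 106)*(-15) = (13*(5 + 21870)/3 + 106)*(-15) = ((13/3)*21875 + 106)*(-15) = (284375/3 + 106)*(-15) = (284693/3)*(-15) = -1423465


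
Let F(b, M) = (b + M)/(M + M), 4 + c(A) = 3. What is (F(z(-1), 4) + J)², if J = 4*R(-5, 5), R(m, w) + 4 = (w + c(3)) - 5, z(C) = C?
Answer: 24649/64 ≈ 385.14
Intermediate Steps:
c(A) = -1 (c(A) = -4 + 3 = -1)
F(b, M) = (M + b)/(2*M) (F(b, M) = (M + b)/((2*M)) = (M + b)*(1/(2*M)) = (M + b)/(2*M))
R(m, w) = -10 + w (R(m, w) = -4 + ((w - 1) - 5) = -4 + ((-1 + w) - 5) = -4 + (-6 + w) = -10 + w)
J = -20 (J = 4*(-10 + 5) = 4*(-5) = -20)
(F(z(-1), 4) + J)² = ((½)*(4 - 1)/4 - 20)² = ((½)*(¼)*3 - 20)² = (3/8 - 20)² = (-157/8)² = 24649/64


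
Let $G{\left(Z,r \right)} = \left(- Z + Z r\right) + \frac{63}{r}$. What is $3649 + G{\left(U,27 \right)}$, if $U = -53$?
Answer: $\frac{6820}{3} \approx 2273.3$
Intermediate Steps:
$G{\left(Z,r \right)} = - Z + \frac{63}{r} + Z r$
$3649 + G{\left(U,27 \right)} = 3649 - \left(1378 - \frac{7}{3}\right) = 3649 + \left(53 + 63 \cdot \frac{1}{27} - 1431\right) = 3649 + \left(53 + \frac{7}{3} - 1431\right) = 3649 - \frac{4127}{3} = \frac{6820}{3}$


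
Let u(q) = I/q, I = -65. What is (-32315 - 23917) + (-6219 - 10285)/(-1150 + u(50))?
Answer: -647233976/11513 ≈ -56218.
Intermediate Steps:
u(q) = -65/q
(-32315 - 23917) + (-6219 - 10285)/(-1150 + u(50)) = (-32315 - 23917) + (-6219 - 10285)/(-1150 - 65/50) = -56232 - 16504/(-1150 - 65*1/50) = -56232 - 16504/(-1150 - 13/10) = -56232 - 16504/(-11513/10) = -56232 - 16504*(-10/11513) = -56232 + 165040/11513 = -647233976/11513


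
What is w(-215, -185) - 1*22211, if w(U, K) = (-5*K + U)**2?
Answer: 481889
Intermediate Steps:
w(U, K) = (U - 5*K)**2
w(-215, -185) - 1*22211 = (-1*(-215) + 5*(-185))**2 - 1*22211 = (215 - 925)**2 - 22211 = (-710)**2 - 22211 = 504100 - 22211 = 481889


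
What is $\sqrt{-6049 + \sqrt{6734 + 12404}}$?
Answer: $\sqrt{-6049 + \sqrt{19138}} \approx 76.881 i$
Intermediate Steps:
$\sqrt{-6049 + \sqrt{6734 + 12404}} = \sqrt{-6049 + \sqrt{19138}}$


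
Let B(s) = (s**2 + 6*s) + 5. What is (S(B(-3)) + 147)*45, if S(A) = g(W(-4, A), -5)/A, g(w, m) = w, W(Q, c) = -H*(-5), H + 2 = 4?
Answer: 13005/2 ≈ 6502.5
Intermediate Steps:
H = 2 (H = -2 + 4 = 2)
W(Q, c) = 10 (W(Q, c) = -1*2*(-5) = -2*(-5) = 10)
B(s) = 5 + s**2 + 6*s
S(A) = 10/A
(S(B(-3)) + 147)*45 = (10/(5 + (-3)**2 + 6*(-3)) + 147)*45 = (10/(5 + 9 - 18) + 147)*45 = (10/(-4) + 147)*45 = (10*(-1/4) + 147)*45 = (-5/2 + 147)*45 = (289/2)*45 = 13005/2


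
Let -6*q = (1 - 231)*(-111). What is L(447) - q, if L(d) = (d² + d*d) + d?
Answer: 404320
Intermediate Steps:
L(d) = d + 2*d² (L(d) = (d² + d²) + d = 2*d² + d = d + 2*d²)
q = -4255 (q = -(1 - 231)*(-111)/6 = -(-115)*(-111)/3 = -⅙*25530 = -4255)
L(447) - q = 447*(1 + 2*447) - 1*(-4255) = 447*(1 + 894) + 4255 = 447*895 + 4255 = 400065 + 4255 = 404320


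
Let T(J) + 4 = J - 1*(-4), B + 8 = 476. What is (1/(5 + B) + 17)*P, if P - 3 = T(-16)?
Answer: -104546/473 ≈ -221.03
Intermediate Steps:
B = 468 (B = -8 + 476 = 468)
T(J) = J (T(J) = -4 + (J - 1*(-4)) = -4 + (J + 4) = -4 + (4 + J) = J)
P = -13 (P = 3 - 16 = -13)
(1/(5 + B) + 17)*P = (1/(5 + 468) + 17)*(-13) = (1/473 + 17)*(-13) = (8042/473)*(-13) = -104546/473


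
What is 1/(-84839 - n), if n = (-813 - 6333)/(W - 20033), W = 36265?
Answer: -8116/688549751 ≈ -1.1787e-5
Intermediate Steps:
n = -3573/8116 (n = (-813 - 6333)/(36265 - 20033) = -7146/16232 = -7146*1/16232 = -3573/8116 ≈ -0.44024)
1/(-84839 - n) = 1/(-84839 - 1*(-3573/8116)) = 1/(-84839 + 3573/8116) = 1/(-688549751/8116) = -8116/688549751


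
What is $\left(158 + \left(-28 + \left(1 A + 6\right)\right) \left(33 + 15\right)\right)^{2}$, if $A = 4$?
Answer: $498436$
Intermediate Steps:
$\left(158 + \left(-28 + \left(1 A + 6\right)\right) \left(33 + 15\right)\right)^{2} = \left(158 + \left(-28 + \left(1 \cdot 4 + 6\right)\right) \left(33 + 15\right)\right)^{2} = \left(158 + \left(-28 + \left(4 + 6\right)\right) 48\right)^{2} = \left(158 + \left(-28 + 10\right) 48\right)^{2} = \left(158 - 864\right)^{2} = \left(-706\right)^{2} = 498436$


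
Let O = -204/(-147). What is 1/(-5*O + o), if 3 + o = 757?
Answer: 49/36606 ≈ 0.0013386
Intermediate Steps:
o = 754 (o = -3 + 757 = 754)
O = 68/49 (O = -204*(-1/147) = 68/49 ≈ 1.3878)
1/(-5*O + o) = 1/(-5*68/49 + 754) = 1/(-340/49 + 754) = 1/(36606/49) = 49/36606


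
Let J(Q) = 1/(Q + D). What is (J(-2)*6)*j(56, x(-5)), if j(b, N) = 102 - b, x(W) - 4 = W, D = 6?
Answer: 69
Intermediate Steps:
x(W) = 4 + W
J(Q) = 1/(6 + Q) (J(Q) = 1/(Q + 6) = 1/(6 + Q))
(J(-2)*6)*j(56, x(-5)) = (6/(6 - 2))*(102 - 1*56) = (6/4)*(102 - 56) = ((1/4)*6)*46 = (3/2)*46 = 69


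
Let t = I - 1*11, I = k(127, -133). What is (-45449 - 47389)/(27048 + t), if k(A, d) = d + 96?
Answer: -15473/4500 ≈ -3.4384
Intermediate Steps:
k(A, d) = 96 + d
I = -37 (I = 96 - 133 = -37)
t = -48 (t = -37 - 1*11 = -37 - 11 = -48)
(-45449 - 47389)/(27048 + t) = (-45449 - 47389)/(27048 - 48) = -92838/27000 = -92838*1/27000 = -15473/4500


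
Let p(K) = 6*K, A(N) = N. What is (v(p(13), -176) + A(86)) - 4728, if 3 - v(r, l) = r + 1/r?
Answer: -367927/78 ≈ -4717.0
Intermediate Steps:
v(r, l) = 3 - r - 1/r (v(r, l) = 3 - (r + 1/r) = 3 + (-r - 1/r) = 3 - r - 1/r)
(v(p(13), -176) + A(86)) - 4728 = ((3 - 6*13 - 1/(6*13)) + 86) - 4728 = ((3 - 1*78 - 1/78) + 86) - 4728 = ((3 - 78 - 1*1/78) + 86) - 4728 = ((3 - 78 - 1/78) + 86) - 4728 = (-5851/78 + 86) - 4728 = 857/78 - 4728 = -367927/78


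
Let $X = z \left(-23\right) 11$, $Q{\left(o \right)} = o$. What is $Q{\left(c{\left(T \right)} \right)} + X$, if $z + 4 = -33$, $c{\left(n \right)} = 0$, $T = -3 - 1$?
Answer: $9361$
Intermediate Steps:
$T = -4$ ($T = -3 - 1 = -4$)
$z = -37$ ($z = -4 - 33 = -37$)
$X = 9361$ ($X = \left(-37\right) \left(-23\right) 11 = 851 \cdot 11 = 9361$)
$Q{\left(c{\left(T \right)} \right)} + X = 0 + 9361 = 9361$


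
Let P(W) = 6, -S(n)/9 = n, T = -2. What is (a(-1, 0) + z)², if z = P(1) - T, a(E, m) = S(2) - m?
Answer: 100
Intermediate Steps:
S(n) = -9*n
a(E, m) = -18 - m (a(E, m) = -9*2 - m = -18 - m)
z = 8 (z = 6 - 1*(-2) = 6 + 2 = 8)
(a(-1, 0) + z)² = ((-18 - 1*0) + 8)² = ((-18 + 0) + 8)² = (-18 + 8)² = (-10)² = 100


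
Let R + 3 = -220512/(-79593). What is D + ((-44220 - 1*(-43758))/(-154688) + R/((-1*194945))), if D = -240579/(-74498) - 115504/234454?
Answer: 4785564387163280107815383/1746765549818723376235040 ≈ 2.7397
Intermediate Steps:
R = -6089/26531 (R = -3 - 220512/(-79593) = -3 - 220512*(-1/79593) = -3 + 73504/26531 = -6089/26531 ≈ -0.22951)
D = 23899945937/8733177046 (D = -240579*(-1/74498) - 115504*1/234454 = 240579/74498 - 57752/117227 = 23899945937/8733177046 ≈ 2.7367)
D + ((-44220 - 1*(-43758))/(-154688) + R/((-1*194945))) = 23899945937/8733177046 + ((-44220 - 1*(-43758))/(-154688) - 6089/(26531*((-1*194945)))) = 23899945937/8733177046 + ((-44220 + 43758)*(-1/154688) - 6089/26531/(-194945)) = 23899945937/8733177046 + (-462*(-1/154688) - 6089/26531*(-1/194945)) = 23899945937/8733177046 + (231/77344 + 6089/5172085795) = 23899945937/8733177046 + 1195222766261/400029803728480 = 4785564387163280107815383/1746765549818723376235040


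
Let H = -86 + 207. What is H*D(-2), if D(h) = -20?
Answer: -2420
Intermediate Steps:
H = 121
H*D(-2) = 121*(-20) = -2420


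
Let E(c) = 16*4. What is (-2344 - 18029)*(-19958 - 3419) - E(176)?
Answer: 476259557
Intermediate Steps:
E(c) = 64
(-2344 - 18029)*(-19958 - 3419) - E(176) = (-2344 - 18029)*(-19958 - 3419) - 1*64 = -20373*(-23377) - 64 = 476259621 - 64 = 476259557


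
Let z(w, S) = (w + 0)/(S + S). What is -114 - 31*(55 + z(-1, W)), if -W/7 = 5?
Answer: -127361/70 ≈ -1819.4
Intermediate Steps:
W = -35 (W = -7*5 = -35)
z(w, S) = w/(2*S) (z(w, S) = w/((2*S)) = w*(1/(2*S)) = w/(2*S))
-114 - 31*(55 + z(-1, W)) = -114 - 31*(55 + (½)*(-1)/(-35)) = -114 - 31*(55 + (½)*(-1)*(-1/35)) = -114 - 31*(55 + 1/70) = -114 - 31*3851/70 = -114 - 119381/70 = -127361/70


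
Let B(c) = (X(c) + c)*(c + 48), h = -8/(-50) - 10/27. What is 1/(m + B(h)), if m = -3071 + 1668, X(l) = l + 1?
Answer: -455625/626628997 ≈ -0.00072710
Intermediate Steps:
X(l) = 1 + l
m = -1403
h = -142/675 (h = -8*(-1/50) - 10*1/27 = 4/25 - 10/27 = -142/675 ≈ -0.21037)
B(c) = (1 + 2*c)*(48 + c) (B(c) = ((1 + c) + c)*(c + 48) = (1 + 2*c)*(48 + c))
1/(m + B(h)) = 1/(-1403 + (48 + 2*(-142/675)² + 97*(-142/675))) = 1/(-1403 + (48 + 2*(20164/455625) - 13774/675)) = 1/(-1403 + (48 + 40328/455625 - 13774/675)) = 1/(-1403 + 12612878/455625) = 1/(-626628997/455625) = -455625/626628997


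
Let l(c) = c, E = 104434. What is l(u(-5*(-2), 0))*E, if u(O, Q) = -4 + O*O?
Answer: 10025664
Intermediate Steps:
u(O, Q) = -4 + O²
l(u(-5*(-2), 0))*E = (-4 + (-5*(-2))²)*104434 = (-4 + 10²)*104434 = (-4 + 100)*104434 = 96*104434 = 10025664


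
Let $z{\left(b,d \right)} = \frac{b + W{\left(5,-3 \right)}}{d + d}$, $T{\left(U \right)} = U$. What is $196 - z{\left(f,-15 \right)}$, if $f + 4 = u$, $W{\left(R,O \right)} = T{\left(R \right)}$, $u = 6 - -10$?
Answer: $\frac{5897}{30} \approx 196.57$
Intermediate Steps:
$u = 16$ ($u = 6 + 10 = 16$)
$W{\left(R,O \right)} = R$
$f = 12$ ($f = -4 + 16 = 12$)
$z{\left(b,d \right)} = \frac{5 + b}{2 d}$ ($z{\left(b,d \right)} = \frac{b + 5}{d + d} = \frac{5 + b}{2 d}$)
$196 - z{\left(f,-15 \right)} = 196 - \frac{5 + 12}{2 \left(-15\right)} = 196 - \frac{1}{2} \left(- \frac{1}{15}\right) 17 = 196 - - \frac{17}{30} = 196 + \frac{17}{30} = \frac{5897}{30}$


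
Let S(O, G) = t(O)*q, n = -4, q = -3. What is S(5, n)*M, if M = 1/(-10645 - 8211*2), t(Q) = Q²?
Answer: 75/27067 ≈ 0.0027709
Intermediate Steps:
S(O, G) = -3*O² (S(O, G) = O²*(-3) = -3*O²)
M = -1/27067 (M = 1/(-10645 - 16422) = 1/(-27067) = -1/27067 ≈ -3.6945e-5)
S(5, n)*M = -3*5²*(-1/27067) = -3*25*(-1/27067) = -75*(-1/27067) = 75/27067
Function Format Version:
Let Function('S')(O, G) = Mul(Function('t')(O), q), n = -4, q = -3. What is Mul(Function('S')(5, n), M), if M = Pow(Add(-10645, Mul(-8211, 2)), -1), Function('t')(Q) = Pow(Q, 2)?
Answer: Rational(75, 27067) ≈ 0.0027709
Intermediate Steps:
Function('S')(O, G) = Mul(-3, Pow(O, 2)) (Function('S')(O, G) = Mul(Pow(O, 2), -3) = Mul(-3, Pow(O, 2)))
M = Rational(-1, 27067) (M = Pow(Add(-10645, -16422), -1) = Pow(-27067, -1) = Rational(-1, 27067) ≈ -3.6945e-5)
Mul(Function('S')(5, n), M) = Mul(Mul(-3, Pow(5, 2)), Rational(-1, 27067)) = Mul(Mul(-3, 25), Rational(-1, 27067)) = Mul(-75, Rational(-1, 27067)) = Rational(75, 27067)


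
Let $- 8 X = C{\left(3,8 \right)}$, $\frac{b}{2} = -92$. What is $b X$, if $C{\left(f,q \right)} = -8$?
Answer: $-184$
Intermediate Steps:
$b = -184$ ($b = 2 \left(-92\right) = -184$)
$X = 1$ ($X = \left(- \frac{1}{8}\right) \left(-8\right) = 1$)
$b X = \left(-184\right) 1 = -184$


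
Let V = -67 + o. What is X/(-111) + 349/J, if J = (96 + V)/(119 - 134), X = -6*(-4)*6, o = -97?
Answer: 190431/2516 ≈ 75.688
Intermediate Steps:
X = 144 (X = 24*6 = 144)
V = -164 (V = -67 - 97 = -164)
J = 68/15 (J = (96 - 164)/(119 - 134) = -68/(-15) = -68*(-1/15) = 68/15 ≈ 4.5333)
X/(-111) + 349/J = 144/(-111) + 349/(68/15) = 144*(-1/111) + 349*(15/68) = -48/37 + 5235/68 = 190431/2516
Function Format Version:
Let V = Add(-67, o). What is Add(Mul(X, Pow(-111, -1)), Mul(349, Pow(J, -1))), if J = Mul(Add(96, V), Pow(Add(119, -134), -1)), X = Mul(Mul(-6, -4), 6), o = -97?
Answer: Rational(190431, 2516) ≈ 75.688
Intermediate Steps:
X = 144 (X = Mul(24, 6) = 144)
V = -164 (V = Add(-67, -97) = -164)
J = Rational(68, 15) (J = Mul(Add(96, -164), Pow(Add(119, -134), -1)) = Mul(-68, Pow(-15, -1)) = Mul(-68, Rational(-1, 15)) = Rational(68, 15) ≈ 4.5333)
Add(Mul(X, Pow(-111, -1)), Mul(349, Pow(J, -1))) = Add(Mul(144, Pow(-111, -1)), Mul(349, Pow(Rational(68, 15), -1))) = Add(Mul(144, Rational(-1, 111)), Mul(349, Rational(15, 68))) = Add(Rational(-48, 37), Rational(5235, 68)) = Rational(190431, 2516)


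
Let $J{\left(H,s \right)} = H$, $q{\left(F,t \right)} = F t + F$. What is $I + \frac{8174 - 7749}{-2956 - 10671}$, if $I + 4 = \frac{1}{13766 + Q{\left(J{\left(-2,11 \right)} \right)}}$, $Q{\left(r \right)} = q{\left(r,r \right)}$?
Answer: $- \frac{756303917}{187616536} \approx -4.0311$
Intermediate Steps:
$q{\left(F,t \right)} = F + F t$
$Q{\left(r \right)} = r \left(1 + r\right)$
$I = - \frac{55071}{13768}$ ($I = -4 + \frac{1}{13766 - 2 \left(1 - 2\right)} = -4 + \frac{1}{13766 - -2} = -4 + \frac{1}{13766 + 2} = -4 + \frac{1}{13768} = - \frac{55071}{13768} \approx -3.9999$)
$I + \frac{8174 - 7749}{-2956 - 10671} = - \frac{55071}{13768} + \frac{8174 - 7749}{-2956 - 10671} = - \frac{55071}{13768} + \frac{425}{-13627} = - \frac{55071}{13768} + 425 \left(- \frac{1}{13627}\right) = - \frac{55071}{13768} - \frac{425}{13627} = - \frac{756303917}{187616536}$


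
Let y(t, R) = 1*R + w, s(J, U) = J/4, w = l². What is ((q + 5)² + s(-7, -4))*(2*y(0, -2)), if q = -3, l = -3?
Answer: 63/2 ≈ 31.500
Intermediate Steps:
w = 9 (w = (-3)² = 9)
s(J, U) = J/4 (s(J, U) = J*(¼) = J/4)
y(t, R) = 9 + R (y(t, R) = 1*R + 9 = R + 9 = 9 + R)
((q + 5)² + s(-7, -4))*(2*y(0, -2)) = ((-3 + 5)² + (¼)*(-7))*(2*(9 - 2)) = (2² - 7/4)*(2*7) = (4 - 7/4)*14 = (9/4)*14 = 63/2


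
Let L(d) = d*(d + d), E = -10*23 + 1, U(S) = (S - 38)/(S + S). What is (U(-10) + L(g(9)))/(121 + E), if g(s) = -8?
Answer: -163/135 ≈ -1.2074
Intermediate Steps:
U(S) = (-38 + S)/(2*S) (U(S) = (-38 + S)/((2*S)) = (-38 + S)*(1/(2*S)) = (-38 + S)/(2*S))
E = -229 (E = -230 + 1 = -229)
L(d) = 2*d² (L(d) = d*(2*d) = 2*d²)
(U(-10) + L(g(9)))/(121 + E) = ((½)*(-38 - 10)/(-10) + 2*(-8)²)/(121 - 229) = ((½)*(-⅒)*(-48) + 2*64)/(-108) = (12/5 + 128)*(-1/108) = (652/5)*(-1/108) = -163/135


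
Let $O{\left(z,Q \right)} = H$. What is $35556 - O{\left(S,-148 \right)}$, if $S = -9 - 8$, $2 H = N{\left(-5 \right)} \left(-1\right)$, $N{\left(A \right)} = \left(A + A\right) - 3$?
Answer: $\frac{71099}{2} \approx 35550.0$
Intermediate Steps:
$N{\left(A \right)} = -3 + 2 A$ ($N{\left(A \right)} = 2 A - 3 = -3 + 2 A$)
$H = \frac{13}{2}$ ($H = \frac{\left(-3 + 2 \left(-5\right)\right) \left(-1\right)}{2} = \frac{\left(-3 - 10\right) \left(-1\right)}{2} = \frac{\left(-13\right) \left(-1\right)}{2} = \frac{1}{2} \cdot 13 = \frac{13}{2} \approx 6.5$)
$S = -17$
$O{\left(z,Q \right)} = \frac{13}{2}$
$35556 - O{\left(S,-148 \right)} = 35556 - \frac{13}{2} = \frac{71099}{2}$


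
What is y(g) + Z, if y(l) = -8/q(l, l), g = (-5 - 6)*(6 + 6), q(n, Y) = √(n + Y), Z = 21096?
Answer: 21096 + 2*I*√66/33 ≈ 21096.0 + 0.49237*I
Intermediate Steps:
q(n, Y) = √(Y + n)
g = -132 (g = -11*12 = -132)
y(l) = -4*√2/√l (y(l) = -8/√(l + l) = -8*√2/(2*√l) = -4*√2/√l)
y(g) + Z = -4*√2/√(-132) + 21096 = -4*√2*(-I*√33/66) + 21096 = 2*I*√66/33 + 21096 = 21096 + 2*I*√66/33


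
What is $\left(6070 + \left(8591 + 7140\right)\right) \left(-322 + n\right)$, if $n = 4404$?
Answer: $88991682$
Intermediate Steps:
$\left(6070 + \left(8591 + 7140\right)\right) \left(-322 + n\right) = \left(6070 + \left(8591 + 7140\right)\right) \left(-322 + 4404\right) = \left(6070 + 15731\right) 4082 = 21801 \cdot 4082 = 88991682$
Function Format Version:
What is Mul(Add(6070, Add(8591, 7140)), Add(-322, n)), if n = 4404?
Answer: 88991682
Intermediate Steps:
Mul(Add(6070, Add(8591, 7140)), Add(-322, n)) = Mul(Add(6070, Add(8591, 7140)), Add(-322, 4404)) = Mul(Add(6070, 15731), 4082) = Mul(21801, 4082) = 88991682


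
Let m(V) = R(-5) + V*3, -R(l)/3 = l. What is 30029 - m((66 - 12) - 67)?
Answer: 30053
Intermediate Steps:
R(l) = -3*l
m(V) = 15 + 3*V (m(V) = -3*(-5) + V*3 = 15 + 3*V)
30029 - m((66 - 12) - 67) = 30029 - (15 + 3*((66 - 12) - 67)) = 30029 - (15 + 3*(54 - 67)) = 30029 - (15 + 3*(-13)) = 30029 - (15 - 39) = 30029 - 1*(-24) = 30029 + 24 = 30053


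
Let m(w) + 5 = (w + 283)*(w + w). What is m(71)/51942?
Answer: 50263/51942 ≈ 0.96768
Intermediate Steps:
m(w) = -5 + 2*w*(283 + w) (m(w) = -5 + (w + 283)*(w + w) = -5 + (283 + w)*(2*w) = -5 + 2*w*(283 + w))
m(71)/51942 = (-5 + 2*71**2 + 566*71)/51942 = (-5 + 2*5041 + 40186)*(1/51942) = (-5 + 10082 + 40186)*(1/51942) = 50263*(1/51942) = 50263/51942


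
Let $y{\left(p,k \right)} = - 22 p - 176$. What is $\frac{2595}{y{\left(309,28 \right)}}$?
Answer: $- \frac{2595}{6974} \approx -0.3721$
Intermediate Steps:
$y{\left(p,k \right)} = -176 - 22 p$
$\frac{2595}{y{\left(309,28 \right)}} = \frac{2595}{-176 - 6798} = \frac{2595}{-6974} = 2595 \left(- \frac{1}{6974}\right) = - \frac{2595}{6974}$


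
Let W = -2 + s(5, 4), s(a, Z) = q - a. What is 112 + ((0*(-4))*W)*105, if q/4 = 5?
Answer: 112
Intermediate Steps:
q = 20 (q = 4*5 = 20)
s(a, Z) = 20 - a
W = 13 (W = -2 + (20 - 1*5) = -2 + (20 - 5) = -2 + 15 = 13)
112 + ((0*(-4))*W)*105 = 112 + ((0*(-4))*13)*105 = 112 + (0*13)*105 = 112 + 0*105 = 112 + 0 = 112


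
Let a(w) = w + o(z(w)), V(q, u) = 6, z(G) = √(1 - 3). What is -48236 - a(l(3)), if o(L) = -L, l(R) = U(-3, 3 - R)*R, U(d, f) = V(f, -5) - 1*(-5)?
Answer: -48269 + I*√2 ≈ -48269.0 + 1.4142*I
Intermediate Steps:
z(G) = I*√2 (z(G) = √(-2) = I*√2)
U(d, f) = 11 (U(d, f) = 6 - 1*(-5) = 6 + 5 = 11)
l(R) = 11*R
a(w) = w - I*√2
-48236 - a(l(3)) = -48236 - (11*3 - I*√2) = -48236 - (33 - I*√2) = -48236 + (-33 + I*√2) = -48269 + I*√2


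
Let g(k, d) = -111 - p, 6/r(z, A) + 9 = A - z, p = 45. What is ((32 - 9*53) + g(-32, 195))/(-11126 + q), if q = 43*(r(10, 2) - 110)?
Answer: 10217/269810 ≈ 0.037867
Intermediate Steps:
r(z, A) = 6/(-9 + A - z) (r(z, A) = 6/(-9 + (A - z)) = 6/(-9 + A - z))
q = -80668/17 (q = 43*(-6/(9 + 10 - 1*2) - 110) = 43*(-6/(9 + 10 - 2) - 110) = 43*(-6/17 - 110) = 43*(-1876/17) = -80668/17 ≈ -4745.2)
g(k, d) = -156 (g(k, d) = -111 - 1*45 = -111 - 45 = -156)
((32 - 9*53) + g(-32, 195))/(-11126 + q) = ((32 - 9*53) - 156)/(-11126 - 80668/17) = ((32 - 477) - 156)/(-269810/17) = (-445 - 156)*(-17/269810) = -601*(-17/269810) = 10217/269810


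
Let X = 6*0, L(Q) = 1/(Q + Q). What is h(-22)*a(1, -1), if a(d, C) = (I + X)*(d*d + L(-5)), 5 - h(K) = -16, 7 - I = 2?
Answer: 189/2 ≈ 94.500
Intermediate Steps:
I = 5 (I = 7 - 1*2 = 7 - 2 = 5)
L(Q) = 1/(2*Q)
h(K) = 21 (h(K) = 5 - 1*(-16) = 5 + 16 = 21)
X = 0
a(d, C) = -½ + 5*d² (a(d, C) = (5 + 0)*(d*d + (½)/(-5)) = 5*(d² + (½)*(-⅕)) = 5*(d² - ⅒) = 5*(-⅒ + d²) = -½ + 5*d²)
h(-22)*a(1, -1) = 21*(-½ + 5*1²) = 21*(-½ + 5*1) = 21*(-½ + 5) = 21*(9/2) = 189/2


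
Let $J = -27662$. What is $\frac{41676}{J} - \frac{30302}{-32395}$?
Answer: $- \frac{255940048}{448055245} \approx -0.57122$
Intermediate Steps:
$\frac{41676}{J} - \frac{30302}{-32395} = \frac{41676}{-27662} - \frac{30302}{-32395} = 41676 \left(- \frac{1}{27662}\right) - - \frac{30302}{32395} = - \frac{20838}{13831} + \frac{30302}{32395} = - \frac{255940048}{448055245}$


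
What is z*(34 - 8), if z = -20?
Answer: -520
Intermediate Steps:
z*(34 - 8) = -20*(34 - 8) = -20*26 = -520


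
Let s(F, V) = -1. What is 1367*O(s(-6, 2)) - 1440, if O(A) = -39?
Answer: -54753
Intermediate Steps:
1367*O(s(-6, 2)) - 1440 = 1367*(-39) - 1440 = -53313 - 1440 = -54753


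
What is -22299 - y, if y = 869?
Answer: -23168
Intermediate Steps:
-22299 - y = -22299 - 1*869 = -22299 - 869 = -23168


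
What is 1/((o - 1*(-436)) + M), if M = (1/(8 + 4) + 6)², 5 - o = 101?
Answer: 144/54289 ≈ 0.0026525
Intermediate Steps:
o = -96 (o = 5 - 1*101 = 5 - 101 = -96)
M = 5329/144 (M = (1/12 + 6)² = (73/12)² = 5329/144 ≈ 37.007)
1/((o - 1*(-436)) + M) = 1/((-96 - 1*(-436)) + 5329/144) = 1/((-96 + 436) + 5329/144) = 1/(340 + 5329/144) = 1/(54289/144) = 144/54289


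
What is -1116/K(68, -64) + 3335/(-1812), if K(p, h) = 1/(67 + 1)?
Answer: -137512391/1812 ≈ -75890.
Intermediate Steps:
K(p, h) = 1/68
-1116/K(68, -64) + 3335/(-1812) = -1116/1/68 + 3335/(-1812) = -1116*68 + 3335*(-1/1812) = -75888 - 3335/1812 = -137512391/1812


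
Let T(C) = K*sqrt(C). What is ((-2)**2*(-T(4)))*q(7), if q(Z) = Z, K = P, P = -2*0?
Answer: 0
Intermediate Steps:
P = 0
K = 0
T(C) = 0 (T(C) = 0*sqrt(C) = 0)
((-2)**2*(-T(4)))*q(7) = ((-2)**2*(-1*0))*7 = (4*0)*7 = 0*7 = 0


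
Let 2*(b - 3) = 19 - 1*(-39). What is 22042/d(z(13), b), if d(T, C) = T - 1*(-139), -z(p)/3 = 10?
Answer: 22042/109 ≈ 202.22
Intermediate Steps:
b = 32 (b = 3 + (19 - 1*(-39))/2 = 3 + (19 + 39)/2 = 3 + (½)*58 = 3 + 29 = 32)
z(p) = -30 (z(p) = -3*10 = -30)
d(T, C) = 139 + T (d(T, C) = T + 139 = 139 + T)
22042/d(z(13), b) = 22042/(139 - 30) = 22042/109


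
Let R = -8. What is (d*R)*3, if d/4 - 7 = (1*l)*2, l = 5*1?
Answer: -1632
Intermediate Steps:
l = 5
d = 68 (d = 28 + 4*((1*5)*2) = 28 + 4*(5*2) = 28 + 4*10 = 28 + 40 = 68)
(d*R)*3 = (68*(-8))*3 = -544*3 = -1632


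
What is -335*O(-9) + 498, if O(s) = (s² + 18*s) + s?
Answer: 30648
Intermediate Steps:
O(s) = s² + 19*s
-335*O(-9) + 498 = -(-3015)*(19 - 9) + 498 = -(-3015)*10 + 498 = -335*(-90) + 498 = 30150 + 498 = 30648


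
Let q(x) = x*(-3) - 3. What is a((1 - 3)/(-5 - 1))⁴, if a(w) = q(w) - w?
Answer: 28561/81 ≈ 352.60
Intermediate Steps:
q(x) = -3 - 3*x (q(x) = -3*x - 3 = -3 - 3*x)
a(w) = -3 - 4*w (a(w) = (-3 - 3*w) - w = -3 - 4*w)
a((1 - 3)/(-5 - 1))⁴ = (-3 - 4*(1 - 3)/(-5 - 1))⁴ = (-3 - (-8)/(-6))⁴ = (-3 - (-8)*(-1)/6)⁴ = (-3 - 4*⅓)⁴ = (-3 - 4/3)⁴ = (-13/3)⁴ = 28561/81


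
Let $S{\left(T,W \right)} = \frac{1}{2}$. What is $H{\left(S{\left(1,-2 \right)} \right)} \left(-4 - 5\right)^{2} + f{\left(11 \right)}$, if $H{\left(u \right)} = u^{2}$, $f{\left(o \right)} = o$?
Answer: $\frac{125}{4} \approx 31.25$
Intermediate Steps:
$S{\left(T,W \right)} = \frac{1}{2}$
$H{\left(S{\left(1,-2 \right)} \right)} \left(-4 - 5\right)^{2} + f{\left(11 \right)} = \frac{\left(-4 - 5\right)^{2}}{4} + 11 = \frac{\left(-9\right)^{2}}{4} + 11 = \frac{1}{4} \cdot 81 + 11 = \frac{81}{4} + 11 = \frac{125}{4}$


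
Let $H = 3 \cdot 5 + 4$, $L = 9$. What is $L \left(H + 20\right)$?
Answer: $351$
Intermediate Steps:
$H = 19$ ($H = 15 + 4 = 19$)
$L \left(H + 20\right) = 9 \left(19 + 20\right) = 9 \cdot 39 = 351$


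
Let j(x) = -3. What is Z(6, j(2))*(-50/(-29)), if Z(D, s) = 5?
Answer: 250/29 ≈ 8.6207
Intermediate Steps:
Z(6, j(2))*(-50/(-29)) = 5*(-50/(-29)) = 5*(-50*(-1/29)) = 5*(50/29) = 250/29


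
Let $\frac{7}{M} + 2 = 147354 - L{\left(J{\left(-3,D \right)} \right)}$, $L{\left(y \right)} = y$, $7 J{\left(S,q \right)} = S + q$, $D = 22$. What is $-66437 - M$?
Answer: $- \frac{68526111514}{1031445} \approx -66437.0$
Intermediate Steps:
$J{\left(S,q \right)} = \frac{S}{7} + \frac{q}{7}$ ($J{\left(S,q \right)} = \frac{S + q}{7} = \frac{S}{7} + \frac{q}{7}$)
$M = \frac{49}{1031445}$ ($M = \frac{7}{-2 - \left(-147354 - \frac{3}{7} + \frac{22}{7}\right)} = \frac{7}{-2 + \left(147354 - \left(- \frac{3}{7} + \frac{22}{7}\right)\right)} = \frac{7}{-2 + \left(147354 - \frac{19}{7}\right)} = \frac{7}{-2 + \frac{1031459}{7}} = \frac{7}{\frac{1031445}{7}} = 7 \cdot \frac{7}{1031445} = \frac{49}{1031445} \approx 4.7506 \cdot 10^{-5}$)
$-66437 - M = -66437 - \frac{49}{1031445} = - \frac{68526111514}{1031445}$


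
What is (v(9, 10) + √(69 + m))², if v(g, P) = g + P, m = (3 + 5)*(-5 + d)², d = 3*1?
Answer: (19 + √101)² ≈ 843.90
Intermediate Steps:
d = 3
m = 32 (m = (3 + 5)*(-5 + 3)² = 8*(-2)² = 8*4 = 32)
v(g, P) = P + g
(v(9, 10) + √(69 + m))² = ((10 + 9) + √(69 + 32))² = (19 + √101)²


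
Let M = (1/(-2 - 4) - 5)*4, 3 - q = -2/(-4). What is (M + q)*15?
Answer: -545/2 ≈ -272.50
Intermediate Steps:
q = 5/2 (q = 3 - (-2)/(-4) = 3 - (-2)*(-1)/4 = 3 - 1*1/2 = 3 - 1/2 = 5/2 ≈ 2.5000)
M = -62/3 (M = (1/(-6) - 5)*4 = (-1/6 - 5)*4 = -31/6*4 = -62/3 ≈ -20.667)
(M + q)*15 = (-62/3 + 5/2)*15 = -109/6*15 = -545/2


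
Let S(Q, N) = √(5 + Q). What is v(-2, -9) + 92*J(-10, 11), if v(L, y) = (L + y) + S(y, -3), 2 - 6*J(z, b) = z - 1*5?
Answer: 749/3 + 2*I ≈ 249.67 + 2.0*I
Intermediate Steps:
J(z, b) = 7/6 - z/6 (J(z, b) = ⅓ - (z - 1*5)/6 = ⅓ - (z - 5)/6 = ⅓ - (-5 + z)/6 = ⅓ + (⅚ - z/6) = 7/6 - z/6)
v(L, y) = L + y + √(5 + y) (v(L, y) = (L + y) + √(5 + y) = L + y + √(5 + y))
v(-2, -9) + 92*J(-10, 11) = (-2 - 9 + √(5 - 9)) + 92*(7/6 - ⅙*(-10)) = (-2 - 9 + √(-4)) + 92*(7/6 + 5/3) = (-2 - 9 + 2*I) + 92*(17/6) = (-11 + 2*I) + 782/3 = 749/3 + 2*I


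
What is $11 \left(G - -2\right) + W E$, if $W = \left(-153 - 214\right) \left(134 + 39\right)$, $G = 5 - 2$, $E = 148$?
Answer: $-9396613$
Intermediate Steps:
$G = 3$
$W = -63491$ ($W = \left(-367\right) 173 = -63491$)
$11 \left(G - -2\right) + W E = 11 \left(3 - -2\right) - 9396668 = 11 \left(3 + \left(-3 + 5\right)\right) - 9396668 = 11 \left(3 + 2\right) - 9396668 = 11 \cdot 5 - 9396668 = 55 - 9396668 = -9396613$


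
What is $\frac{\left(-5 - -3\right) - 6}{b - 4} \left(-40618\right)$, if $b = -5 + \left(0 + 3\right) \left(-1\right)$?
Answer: $- \frac{81236}{3} \approx -27079.0$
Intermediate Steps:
$b = -8$ ($b = -5 + 3 \left(-1\right) = -5 - 3 = -8$)
$\frac{\left(-5 - -3\right) - 6}{b - 4} \left(-40618\right) = \frac{\left(-5 - -3\right) - 6}{-8 - 4} \left(-40618\right) = \frac{\left(-5 + 3\right) - 6}{-12} \left(-40618\right) = \left(-2 - 6\right) \left(- \frac{1}{12}\right) \left(-40618\right) = \left(-8\right) \left(- \frac{1}{12}\right) \left(-40618\right) = \frac{2}{3} \left(-40618\right) = - \frac{81236}{3}$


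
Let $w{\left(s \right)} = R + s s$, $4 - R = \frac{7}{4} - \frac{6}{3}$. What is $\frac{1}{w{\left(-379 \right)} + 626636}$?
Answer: $\frac{4}{3081125} \approx 1.2982 \cdot 10^{-6}$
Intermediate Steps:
$R = \frac{17}{4}$ ($R = 4 - \left(\frac{7}{4} - \frac{6}{3}\right) = 4 - \left(7 \cdot \frac{1}{4} - 2\right) = 4 - \left(\frac{7}{4} - 2\right) = 4 - - \frac{1}{4} = 4 + \frac{1}{4} = \frac{17}{4} \approx 4.25$)
$w{\left(s \right)} = \frac{17}{4} + s^{2}$ ($w{\left(s \right)} = \frac{17}{4} + s s = \frac{17}{4} + s^{2}$)
$\frac{1}{w{\left(-379 \right)} + 626636} = \frac{1}{\left(\frac{17}{4} + \left(-379\right)^{2}\right) + 626636} = \frac{1}{\left(\frac{17}{4} + 143641\right) + 626636} = \frac{1}{\frac{574581}{4} + 626636} = \frac{1}{\frac{3081125}{4}} = \frac{4}{3081125}$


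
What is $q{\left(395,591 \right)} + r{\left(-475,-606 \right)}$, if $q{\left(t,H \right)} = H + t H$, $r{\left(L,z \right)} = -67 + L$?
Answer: $233494$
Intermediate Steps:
$q{\left(t,H \right)} = H + H t$
$q{\left(395,591 \right)} + r{\left(-475,-606 \right)} = 591 \left(1 + 395\right) - 542 = 591 \cdot 396 - 542 = 234036 - 542 = 233494$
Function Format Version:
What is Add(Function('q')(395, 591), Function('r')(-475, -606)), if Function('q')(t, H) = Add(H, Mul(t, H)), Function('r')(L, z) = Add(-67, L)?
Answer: 233494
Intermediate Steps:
Function('q')(t, H) = Add(H, Mul(H, t))
Add(Function('q')(395, 591), Function('r')(-475, -606)) = Add(Mul(591, Add(1, 395)), Add(-67, -475)) = Add(Mul(591, 396), -542) = Add(234036, -542) = 233494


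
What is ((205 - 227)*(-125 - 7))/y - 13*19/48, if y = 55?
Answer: 11437/240 ≈ 47.654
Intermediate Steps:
((205 - 227)*(-125 - 7))/y - 13*19/48 = ((205 - 227)*(-125 - 7))/55 - 13*19/48 = -22*(-132)*(1/55) - 247*1/48 = 2904*(1/55) - 247/48 = 264/5 - 247/48 = 11437/240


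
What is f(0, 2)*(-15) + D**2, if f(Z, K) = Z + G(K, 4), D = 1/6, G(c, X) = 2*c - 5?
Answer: 541/36 ≈ 15.028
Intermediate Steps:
G(c, X) = -5 + 2*c
D = 1/6 ≈ 0.16667
f(Z, K) = -5 + Z + 2*K (f(Z, K) = Z + (-5 + 2*K) = -5 + Z + 2*K)
f(0, 2)*(-15) + D**2 = (-5 + 0 + 2*2)*(-15) + (1/6)**2 = (-5 + 0 + 4)*(-15) + 1/36 = -1*(-15) + 1/36 = 15 + 1/36 = 541/36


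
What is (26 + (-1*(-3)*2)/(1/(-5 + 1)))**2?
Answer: 4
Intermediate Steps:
(26 + (-1*(-3)*2)/(1/(-5 + 1)))**2 = (26 + (3*2)/(1/(-4)))**2 = (26 + 6/(-1/4))**2 = (26 + 6*(-4))**2 = (26 - 24)**2 = 2**2 = 4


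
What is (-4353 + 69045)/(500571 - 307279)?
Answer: 16173/48323 ≈ 0.33469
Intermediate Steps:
(-4353 + 69045)/(500571 - 307279) = 64692/193292 = 64692*(1/193292) = 16173/48323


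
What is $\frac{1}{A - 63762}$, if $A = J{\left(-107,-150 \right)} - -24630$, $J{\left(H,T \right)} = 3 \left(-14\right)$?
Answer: $- \frac{1}{39174} \approx -2.5527 \cdot 10^{-5}$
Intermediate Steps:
$J{\left(H,T \right)} = -42$
$A = 24588$ ($A = -42 - -24630 = -42 + 24630 = 24588$)
$\frac{1}{A - 63762} = \frac{1}{24588 - 63762} = \frac{1}{-39174} = - \frac{1}{39174}$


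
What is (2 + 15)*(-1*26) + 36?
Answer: -406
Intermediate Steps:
(2 + 15)*(-1*26) + 36 = 17*(-26) + 36 = -442 + 36 = -406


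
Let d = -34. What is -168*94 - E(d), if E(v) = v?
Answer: -15758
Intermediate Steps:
-168*94 - E(d) = -168*94 - 1*(-34) = -15792 + 34 = -15758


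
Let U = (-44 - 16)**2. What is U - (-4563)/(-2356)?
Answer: 8477037/2356 ≈ 3598.1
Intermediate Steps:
U = 3600 (U = (-60)**2 = 3600)
U - (-4563)/(-2356) = 3600 - (-4563)/(-2356) = 3600 - (-4563)*(-1)/2356 = 3600 - 13*351/2356 = 3600 - 4563/2356 = 8477037/2356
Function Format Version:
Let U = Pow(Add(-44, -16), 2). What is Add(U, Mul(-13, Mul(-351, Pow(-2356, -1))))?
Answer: Rational(8477037, 2356) ≈ 3598.1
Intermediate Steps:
U = 3600 (U = Pow(-60, 2) = 3600)
Add(U, Mul(-13, Mul(-351, Pow(-2356, -1)))) = Add(3600, Mul(-13, Mul(-351, Pow(-2356, -1)))) = Add(3600, Mul(-13, Mul(-351, Rational(-1, 2356)))) = Add(3600, Mul(-13, Rational(351, 2356))) = Add(3600, Rational(-4563, 2356)) = Rational(8477037, 2356)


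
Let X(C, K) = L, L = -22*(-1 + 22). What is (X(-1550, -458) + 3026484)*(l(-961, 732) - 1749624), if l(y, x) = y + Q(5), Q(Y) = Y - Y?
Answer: -5297308722870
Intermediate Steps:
L = -462 (L = -22*21 = -462)
Q(Y) = 0
X(C, K) = -462
l(y, x) = y (l(y, x) = y + 0 = y)
(X(-1550, -458) + 3026484)*(l(-961, 732) - 1749624) = (-462 + 3026484)*(-961 - 1749624) = 3026022*(-1750585) = -5297308722870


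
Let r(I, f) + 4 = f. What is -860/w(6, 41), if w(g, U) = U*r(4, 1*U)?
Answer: -860/1517 ≈ -0.56691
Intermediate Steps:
r(I, f) = -4 + f
w(g, U) = U*(-4 + U) (w(g, U) = U*(-4 + 1*U) = U*(-4 + U))
-860/w(6, 41) = -860*1/(41*(-4 + 41)) = -860/(41*37) = -860/1517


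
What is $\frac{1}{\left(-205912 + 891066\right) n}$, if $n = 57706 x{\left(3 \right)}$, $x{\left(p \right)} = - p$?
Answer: $- \frac{1}{118612490172} \approx -8.4308 \cdot 10^{-12}$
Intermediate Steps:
$n = -173118$ ($n = 57706 \left(\left(-1\right) 3\right) = 57706 \left(-3\right) = -173118$)
$\frac{1}{\left(-205912 + 891066\right) n} = \frac{1}{\left(-205912 + 891066\right) \left(-173118\right)} = \frac{1}{685154} \left(- \frac{1}{173118}\right) = - \frac{1}{118612490172}$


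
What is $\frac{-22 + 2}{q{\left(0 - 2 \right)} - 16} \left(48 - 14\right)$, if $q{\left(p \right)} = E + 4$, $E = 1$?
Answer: $\frac{680}{11} \approx 61.818$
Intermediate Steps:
$q{\left(p \right)} = 5$ ($q{\left(p \right)} = 1 + 4 = 5$)
$\frac{-22 + 2}{q{\left(0 - 2 \right)} - 16} \left(48 - 14\right) = \frac{-22 + 2}{5 - 16} \left(48 - 14\right) = - \frac{20}{-11} \cdot 34 = \left(-20\right) \left(- \frac{1}{11}\right) 34 = \frac{20}{11} \cdot 34 = \frac{680}{11}$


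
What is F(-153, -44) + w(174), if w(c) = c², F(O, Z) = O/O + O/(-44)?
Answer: 1332341/44 ≈ 30280.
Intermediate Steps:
F(O, Z) = 1 - O/44 (F(O, Z) = 1 + O*(-1/44) = 1 - O/44)
F(-153, -44) + w(174) = (1 - 1/44*(-153)) + 174² = (1 + 153/44) + 30276 = 197/44 + 30276 = 1332341/44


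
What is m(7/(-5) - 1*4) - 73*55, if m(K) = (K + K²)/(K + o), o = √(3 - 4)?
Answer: -7576294/1885 - 297*I/377 ≈ -4019.3 - 0.7878*I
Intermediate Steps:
o = I (o = √(-1) = I ≈ 1.0*I)
m(K) = (K + K²)/(I + K) (m(K) = (K + K²)/(K + I) = (K + K²)/(I + K))
m(7/(-5) - 1*4) - 73*55 = (7/(-5) - 1*4)*(1 + (7/(-5) - 1*4))/(I + (7/(-5) - 1*4)) - 73*55 = (7*(-⅕) - 4)*(1 + (7*(-⅕) - 4))/(I + (7*(-⅕) - 4)) - 4015 = (-7/5 - 4)*(1 + (-7/5 - 4))/(I + (-7/5 - 4)) - 4015 = -27*(1 - 27/5)/(5*(I - 27/5)) - 4015 = -27/5*(-22/5)/(-27/5 + I) - 4015 = -27/5*25*(-27/5 - I)/754*(-22/5) - 4015 = (-8019/1885 - 297*I/377) - 4015 = -7576294/1885 - 297*I/377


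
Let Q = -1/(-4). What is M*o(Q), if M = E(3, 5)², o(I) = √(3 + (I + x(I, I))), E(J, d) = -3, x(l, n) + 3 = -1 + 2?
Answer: 9*√5/2 ≈ 10.062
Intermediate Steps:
x(l, n) = -2 (x(l, n) = -3 + (-1 + 2) = -3 + 1 = -2)
Q = ¼ (Q = -1*(-¼) = ¼ ≈ 0.25000)
o(I) = √(1 + I) (o(I) = √(3 + (I - 2)) = √(3 + (-2 + I)) = √(1 + I))
M = 9 (M = (-3)² = 9)
M*o(Q) = 9*√(1 + ¼) = 9*√(5/4) = 9*(√5/2) = 9*√5/2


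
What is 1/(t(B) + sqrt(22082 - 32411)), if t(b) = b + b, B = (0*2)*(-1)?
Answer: -I*sqrt(10329)/10329 ≈ -0.0098394*I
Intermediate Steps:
B = 0 (B = 0*(-1) = 0)
t(b) = 2*b
1/(t(B) + sqrt(22082 - 32411)) = 1/(2*0 + sqrt(22082 - 32411)) = 1/(0 + sqrt(-10329)) = 1/(0 + I*sqrt(10329)) = 1/(I*sqrt(10329)) = -I*sqrt(10329)/10329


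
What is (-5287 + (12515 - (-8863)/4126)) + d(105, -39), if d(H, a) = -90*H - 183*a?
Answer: 20288153/4126 ≈ 4917.1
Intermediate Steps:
d(H, a) = -183*a - 90*H
(-5287 + (12515 - (-8863)/4126)) + d(105, -39) = (-5287 + (12515 - (-8863)/4126)) + (-183*(-39) - 90*105) = (-5287 + (12515 - (-8863)/4126)) + (7137 - 9450) = (-5287 + (12515 - 1*(-8863/4126))) - 2313 = (-5287 + (12515 + 8863/4126)) - 2313 = (-5287 + 51645753/4126) - 2313 = 29831591/4126 - 2313 = 20288153/4126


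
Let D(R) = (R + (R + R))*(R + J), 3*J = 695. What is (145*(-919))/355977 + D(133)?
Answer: 51795232199/355977 ≈ 1.4550e+5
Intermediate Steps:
J = 695/3 (J = (1/3)*695 = 695/3 ≈ 231.67)
D(R) = 3*R*(695/3 + R) (D(R) = (R + (R + R))*(R + 695/3) = (R + 2*R)*(695/3 + R) = (3*R)*(695/3 + R) = 3*R*(695/3 + R))
(145*(-919))/355977 + D(133) = (145*(-919))/355977 + 133*(695 + 3*133) = -133255*1/355977 + 133*(695 + 399) = -133255/355977 + 133*1094 = -133255/355977 + 145502 = 51795232199/355977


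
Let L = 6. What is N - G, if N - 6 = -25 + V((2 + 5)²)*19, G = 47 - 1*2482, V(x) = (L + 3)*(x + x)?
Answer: 19174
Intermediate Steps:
V(x) = 18*x (V(x) = (6 + 3)*(x + x) = 9*(2*x) = 18*x)
G = -2435 (G = 47 - 2482 = -2435)
N = 16739 (N = 6 + (-25 + (18*(2 + 5)²)*19) = 6 + (-25 + (18*7²)*19) = 6 + (-25 + (18*49)*19) = 6 + (-25 + 882*19) = 6 + (-25 + 16758) = 6 + 16733 = 16739)
N - G = 16739 - 1*(-2435) = 16739 + 2435 = 19174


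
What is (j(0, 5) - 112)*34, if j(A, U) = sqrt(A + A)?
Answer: -3808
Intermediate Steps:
j(A, U) = sqrt(2)*sqrt(A) (j(A, U) = sqrt(2*A) = sqrt(2)*sqrt(A))
(j(0, 5) - 112)*34 = (sqrt(2)*sqrt(0) - 112)*34 = (sqrt(2)*0 - 112)*34 = (0 - 112)*34 = -112*34 = -3808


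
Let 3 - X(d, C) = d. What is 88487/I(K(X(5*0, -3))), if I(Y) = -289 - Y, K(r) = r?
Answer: -88487/292 ≈ -303.04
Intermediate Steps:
X(d, C) = 3 - d
88487/I(K(X(5*0, -3))) = 88487/(-289 - (3 - 5*0)) = 88487/(-289 - (3 - 1*0)) = 88487/(-289 - (3 + 0)) = 88487/(-289 - 1*3) = 88487/(-289 - 3) = 88487/(-292) = 88487*(-1/292) = -88487/292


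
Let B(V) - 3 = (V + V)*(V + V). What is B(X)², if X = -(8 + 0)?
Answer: 67081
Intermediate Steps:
X = -8 (X = -1*8 = -8)
B(V) = 3 + 4*V² (B(V) = 3 + (V + V)*(V + V) = 3 + (2*V)*(2*V) = 3 + 4*V²)
B(X)² = (3 + 4*(-8)²)² = (3 + 4*64)² = (3 + 256)² = 259² = 67081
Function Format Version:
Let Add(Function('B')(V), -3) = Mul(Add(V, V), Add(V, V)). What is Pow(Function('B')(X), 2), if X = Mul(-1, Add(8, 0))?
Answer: 67081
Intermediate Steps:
X = -8 (X = Mul(-1, 8) = -8)
Function('B')(V) = Add(3, Mul(4, Pow(V, 2))) (Function('B')(V) = Add(3, Mul(Add(V, V), Add(V, V))) = Add(3, Mul(Mul(2, V), Mul(2, V))) = Add(3, Mul(4, Pow(V, 2))))
Pow(Function('B')(X), 2) = Pow(Add(3, Mul(4, Pow(-8, 2))), 2) = Pow(Add(3, Mul(4, 64)), 2) = Pow(Add(3, 256), 2) = Pow(259, 2) = 67081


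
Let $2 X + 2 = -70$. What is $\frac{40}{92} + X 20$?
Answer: $- \frac{16550}{23} \approx -719.57$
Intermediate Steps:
$X = -36$ ($X = -1 + \frac{1}{2} \left(-70\right) = -1 - 35 = -36$)
$\frac{40}{92} + X 20 = \frac{40}{92} - 720 = 40 \cdot \frac{1}{92} - 720 = \frac{10}{23} - 720 = - \frac{16550}{23}$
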